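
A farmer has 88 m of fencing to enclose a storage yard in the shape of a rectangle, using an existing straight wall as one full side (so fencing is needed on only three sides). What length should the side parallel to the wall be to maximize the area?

Let the sides perpendicular to the wall have length x and the parallel side y, so 2x + y = 88 and the area is A = xy = x(88 − 2x).
A'(x) = 88 − 4x = 0 gives x = 22, and A''(x) = −4 < 0 confirms a maximum.
Then y = 88 − 2·22 = 44 and A = 968.

44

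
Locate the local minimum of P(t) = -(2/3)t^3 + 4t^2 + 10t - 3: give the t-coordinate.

P'(t) = -2t^2 + 8t + 10. Setting P'(t) = 0 gives t ∈ {-1, 5}.
P''(t) = -4t + 8. P''(-1) = 12 > 0 ⇒ local minimum; P''(5) = -12 < 0 ⇒ local maximum.
So the local minimum value is P(-1) = -25/3.

-1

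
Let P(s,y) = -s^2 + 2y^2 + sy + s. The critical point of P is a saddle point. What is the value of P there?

2/9

∂P/∂s = -2s + y + 1 = 0 and ∂P/∂y = s + 4y = 0, so (s, y) = (4/9, -1/9).
The Hessian has P_{ss} = -2, P_{yy} = 4, P_{sy} = 1, giving D = -9 < 0, so the point is a saddle point.
P(4/9, -1/9) = 2/9.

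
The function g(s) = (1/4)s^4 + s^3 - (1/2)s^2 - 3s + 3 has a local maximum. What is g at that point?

19/4

g'(s) = s^3 + 3s^2 - s - 3. Setting g'(s) = 0 gives s ∈ {-3, -1, 1}.
g''(s) = 3s^2 + 6s - 1. g''(-3) = 8 > 0 ⇒ local minimum; g''(-1) = -4 < 0 ⇒ local maximum; g''(1) = 8 > 0 ⇒ local minimum.
Thus g has its local maximum at s = -1, with value 19/4.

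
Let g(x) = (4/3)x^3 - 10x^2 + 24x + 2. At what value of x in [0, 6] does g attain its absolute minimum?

0

Differentiating, g'(x) = 4x^2 - 20x + 24; which vanishes at x = 2 and x = 3.
Evaluating at the critical points and endpoints: g(0) = 2, g(2) = 62/3, g(3) = 20, g(6) = 74.
Hence the absolute minimum is 2 at x = 0.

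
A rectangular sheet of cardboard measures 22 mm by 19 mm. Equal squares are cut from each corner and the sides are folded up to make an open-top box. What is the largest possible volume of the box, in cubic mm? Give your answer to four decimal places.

With cut size x, the volume is V(x) = x(22 − 2x)(19 − 2x) for 0 < x < 9.5.
V'(x) = 12x^2 − 164x + 418. Setting V'(x) = 0 gives x ≈ 3.3893 (the root in (0, 9.5)).
V''(x) = 24x − 164 is negative there, so this is the maximum; V ≈ 630.5007.

630.5007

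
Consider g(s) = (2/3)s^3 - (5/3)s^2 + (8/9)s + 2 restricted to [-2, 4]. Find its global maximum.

194/9

g'(s) = 2s^2 - (10/3)s + 8/9, which vanishes at s = 1/3 and s = 4/3.
Evaluating at the critical points and endpoints: g(-2) = -106/9,  g(1/3) = 173/81,  g(4/3) = 146/81,  g(4) = 194/9.
So the maximum is g(4) = 194/9.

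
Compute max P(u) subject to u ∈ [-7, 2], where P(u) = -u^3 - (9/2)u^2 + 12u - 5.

67/2

Differentiating, P'(u) = -3u^2 - 9u + 12; which vanishes at u = -4 and u = 1.
Compare values at every candidate in [-7, 2]: P(-7) = 67/2; P(-4) = -61; P(1) = 3/2; P(2) = -7.
The maximum over the interval is 67/2, attained at u = -7.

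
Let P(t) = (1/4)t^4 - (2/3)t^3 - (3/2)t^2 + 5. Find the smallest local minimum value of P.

-25/4

P'(t) = t^3 - 2t^2 - 3t. Setting P'(t) = 0 gives t ∈ {-1, 0, 3}.
Second-derivative test with P''(t) = 3t^2 - 4t - 3: P''(-1) = 4 > 0 ⇒ local minimum; P''(0) = -3 < 0 ⇒ local maximum; P''(3) = 12 > 0 ⇒ local minimum.
Thus P has its smallest local minimum at t = 3, with value -25/4.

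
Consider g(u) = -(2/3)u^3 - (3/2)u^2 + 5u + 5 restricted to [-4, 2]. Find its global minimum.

Differentiating, g'(u) = -2u^2 - 3u + 5; which vanishes at u = -5/2 and u = 1.
Compare values at every candidate in [-4, 2]: g(-4) = 11/3, g(-5/2) = -155/24, g(1) = 47/6, g(2) = 11/3.
The minimum over the interval is -155/24, attained at u = -5/2.

-155/24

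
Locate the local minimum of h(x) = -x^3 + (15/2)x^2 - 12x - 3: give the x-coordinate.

Critical points: h'(x) = -3x^2 + 15x - 12 vanishes at x = 1, 4.
h''(x) = -6x + 15. h''(1) = 9 > 0 ⇒ local minimum; h''(4) = -9 < 0 ⇒ local maximum.
So the local minimum value is h(1) = -17/2.

1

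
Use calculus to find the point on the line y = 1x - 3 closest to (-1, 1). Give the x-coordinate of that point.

Minimize D(x)^2 = (x + 1)^2 + (x - 4)^2.
d/dx[D^2] = 2(x + 1) + 2·1·(x - 4) = 0 ⇒ x = 3/2.
Then y = -3/2 and the distance is √(25/2) ≈ 3.5355.

3/2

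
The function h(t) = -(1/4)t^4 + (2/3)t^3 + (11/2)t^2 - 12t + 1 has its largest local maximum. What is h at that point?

h'(t) = -t^3 + 2t^2 + 11t - 12. Setting h'(t) = 0 gives t ∈ {-3, 1, 4}.
h''(t) = -3t^2 + 4t + 11. h''(-3) = -28 < 0 ⇒ local maximum; h''(1) = 12 > 0 ⇒ local minimum; h''(4) = -21 < 0 ⇒ local maximum.
So the largest local maximum value is h(-3) = 193/4.

193/4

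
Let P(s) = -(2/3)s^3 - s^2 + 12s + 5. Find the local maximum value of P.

59/3

P'(s) = -2s^2 - 2s + 12. Setting P'(s) = 0 gives s ∈ {-3, 2}.
P''(s) = -4s - 2. P''(-3) = 10 > 0 ⇒ local minimum; P''(2) = -10 < 0 ⇒ local maximum.
The local maximum is P(2) = 59/3.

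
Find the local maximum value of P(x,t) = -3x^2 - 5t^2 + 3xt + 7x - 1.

194/51

∂P/∂x = -6x + 3t + 7 = 0 and ∂P/∂t = 3x - 10t = 0, so (x, t) = (70/51, 7/17).
The Hessian has P_{xx} = -6, P_{tt} = -10, P_{xt} = 3, giving D = 51 > 0 with P_{xx} < 0, so the point is a local maximum.
P(70/51, 7/17) = 194/51.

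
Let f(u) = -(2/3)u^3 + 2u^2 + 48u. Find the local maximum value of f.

216

f'(u) = -2u^2 + 4u + 48. Setting f'(u) = 0 gives u ∈ {-4, 6}.
f''(u) = -4u + 4. f''(-4) = 20 > 0 ⇒ local minimum; f''(6) = -20 < 0 ⇒ local maximum.
Thus f has its local maximum at u = 6, with value 216.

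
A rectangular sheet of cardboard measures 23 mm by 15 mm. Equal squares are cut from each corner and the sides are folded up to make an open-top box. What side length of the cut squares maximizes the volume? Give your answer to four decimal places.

With cut size x, the volume is V(x) = x(23 − 2x)(15 − 2x) for 0 < x < 7.5.
V'(x) = 12x^2 − 152x + 345. Setting V'(x) = 0 gives x ≈ 2.9627 (the root in (0, 7.5)).
V''(x) = 24x − 152 is negative there, so this is the maximum; V ≈ 459.0560.

2.9627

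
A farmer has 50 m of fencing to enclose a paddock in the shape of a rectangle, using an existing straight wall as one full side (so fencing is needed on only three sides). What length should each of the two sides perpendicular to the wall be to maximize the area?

25/2

Let the sides perpendicular to the wall have length x and the parallel side y, so 2x + y = 50 and the area is A = xy = x(50 − 2x).
A'(x) = 50 − 4x = 0 gives x = 25/2, and A''(x) = −4 < 0 confirms a maximum.
Then y = 50 − 2·25/2 = 25 and A = 625/2.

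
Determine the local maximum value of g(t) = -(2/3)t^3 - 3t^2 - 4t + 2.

11/3

Critical points: g'(t) = -2t^2 - 6t - 4 vanishes at t = -2, -1.
Second-derivative test with g''(t) = -4t - 6: g''(-2) = 2 > 0 ⇒ local minimum; g''(-1) = -2 < 0 ⇒ local maximum.
The local maximum is g(-1) = 11/3.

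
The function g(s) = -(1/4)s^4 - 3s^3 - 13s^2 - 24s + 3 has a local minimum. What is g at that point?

Critical points: g'(s) = -s^3 - 9s^2 - 26s - 24 vanishes at s = -4, -3, -2.
Second-derivative test with g''(s) = -3s^2 - 18s - 26: g''(-4) = -2 < 0 ⇒ local maximum; g''(-3) = 1 > 0 ⇒ local minimum; g''(-2) = -2 < 0 ⇒ local maximum.
So the local minimum value is g(-3) = 75/4.

75/4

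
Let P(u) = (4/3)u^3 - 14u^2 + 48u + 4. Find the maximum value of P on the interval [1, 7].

334/3

P'(u) = 4u^2 - 28u + 48, which vanishes at u = 3 and u = 4.
Compare values at every candidate in [1, 7]: P(1) = 118/3,  P(3) = 58,  P(4) = 172/3,  P(7) = 334/3.
Hence the absolute maximum is 334/3 at u = 7.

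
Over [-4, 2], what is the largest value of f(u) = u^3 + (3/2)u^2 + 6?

20

The derivative is 3u^2 + 3u, which vanishes at u = -1 and u = 0.
Evaluating at the critical points and endpoints: f(-4) = -34, f(-1) = 13/2, f(0) = 6, f(2) = 20.
Hence the absolute maximum is 20 at u = 2.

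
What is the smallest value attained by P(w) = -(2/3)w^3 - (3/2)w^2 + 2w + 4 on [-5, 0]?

-2/3

P'(w) = -2w^2 - 3w + 2, whose only zero in [-5, 0] is w = -2.
Compare values at every candidate in [-5, 0]: P(-5) = 239/6, P(-2) = -2/3, P(0) = 4.
So the minimum is P(-2) = -2/3.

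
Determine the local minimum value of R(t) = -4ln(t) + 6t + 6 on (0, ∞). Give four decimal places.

R'(t) = -4/t + 6 = 0 gives t = 2/3.
R''(t) = 4/t², which is positive for t > 0, so this is a local minimum.
R(2/3) = -4·ln(2/3) + 4 + 6 ≈ 11.6219.

11.6219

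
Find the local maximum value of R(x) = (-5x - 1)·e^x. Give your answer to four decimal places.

1.5060

Differentiating with the product rule gives R'(x) = (-5x - 6)·e^x. Since e^x > 0, the only critical point is x = -6/5.
R''(-6/5) has the same sign as -5 < 0, so this is a local maximum.
R(-6/5) = (5)·e^(-6/5) ≈ 1.5060.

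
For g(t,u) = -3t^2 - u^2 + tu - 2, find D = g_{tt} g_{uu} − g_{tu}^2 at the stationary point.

∂g/∂t = -6t + u = 0 and ∂g/∂u = t - 2u = 0, so (t, u) = (0, 0).
The Hessian has g_{tt} = -6, g_{uu} = -2, g_{tu} = 1, giving D = 11 > 0 with g_{tt} < 0, so the point is a local maximum.
D = (-6)·(-2) − (1)^2 = 11.

11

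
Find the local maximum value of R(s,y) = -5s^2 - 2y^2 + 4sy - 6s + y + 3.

∂R/∂s = -10s + 4y - 6 = 0 and ∂R/∂y = 4s - 4y + 1 = 0, so (s, y) = (-5/6, -7/12).
The Hessian has R_{ss} = -10, R_{yy} = -4, R_{sy} = 4, giving D = 24 > 0 with R_{ss} < 0, so the point is a local maximum.
R(-5/6, -7/12) = 125/24.

125/24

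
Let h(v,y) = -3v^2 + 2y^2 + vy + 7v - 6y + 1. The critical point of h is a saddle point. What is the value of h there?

∂h/∂v = -6v + y + 7 = 0 and ∂h/∂y = v + 4y - 6 = 0, so (v, y) = (34/25, 29/25).
The Hessian has h_{vv} = -6, h_{yy} = 4, h_{vy} = 1, giving D = -25 < 0, so the point is a saddle point.
h(34/25, 29/25) = 57/25.

57/25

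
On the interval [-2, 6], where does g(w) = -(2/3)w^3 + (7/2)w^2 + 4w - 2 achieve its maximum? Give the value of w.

4

g'(w) = -2w^2 + 7w + 4, which vanishes at w = -1/2 and w = 4.
Evaluating at the critical points and endpoints: g(-2) = 28/3, g(-1/2) = -73/24, g(4) = 82/3, g(6) = 4.
Hence the absolute maximum is 82/3 at w = 4.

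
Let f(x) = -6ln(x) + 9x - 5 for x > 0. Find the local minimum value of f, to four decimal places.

f'(x) = -6/x + 9 = 0 gives x = 2/3.
f''(x) = 6/x², which is positive for x > 0, so this is a local minimum.
f(2/3) = -6·ln(2/3) + 6 - 5 ≈ 3.4328.

3.4328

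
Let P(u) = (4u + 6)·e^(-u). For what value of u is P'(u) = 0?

-1/2

P'(u) = 4·e^(-u) + (4u + 6)·(-1)·e^(-u) = (-4u - 2)·e^(-u). Since e^(-u) > 0, the only critical point is u = -1/2.
P''(-1/2) has the same sign as -4 < 0, so this is a local maximum.
P(-1/2) = (4)·e^(1/2) ≈ 6.5949.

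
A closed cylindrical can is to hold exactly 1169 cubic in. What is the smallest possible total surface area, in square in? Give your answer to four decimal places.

614.3147

With radius r and height h, πr²h = 1169 so h = 1169/(πr²), and S(r) = 2πr² + 2πrh = 2πr² + 2·1169/r.
S'(r) = 4πr − 2·1169/r² = 0 ⇒ r³ = 1169/(2π), so r ≈ 5.7088 and h = 2r ≈ 11.4176.
S''(r) = 4π + 4·1169/r³ > 0, so this is the minimum; S ≈ 614.3147.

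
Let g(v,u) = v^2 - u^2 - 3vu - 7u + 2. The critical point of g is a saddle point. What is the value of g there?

75/13

∂g/∂v = 2v - 3u = 0 and ∂g/∂u = -3v - 2u - 7 = 0, so (v, u) = (-21/13, -14/13).
The Hessian has g_{vv} = 2, g_{uu} = -2, g_{vu} = -3, giving D = -13 < 0, so the point is a saddle point.
g(-21/13, -14/13) = 75/13.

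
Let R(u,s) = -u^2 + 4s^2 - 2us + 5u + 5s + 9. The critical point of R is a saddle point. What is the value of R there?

61/4

∂R/∂u = -2u - 2s + 5 = 0 and ∂R/∂s = -2u + 8s + 5 = 0, so (u, s) = (5/2, 0).
The Hessian has R_{uu} = -2, R_{ss} = 8, R_{us} = -2, giving D = -20 < 0, so the point is a saddle point.
R(5/2, 0) = 61/4.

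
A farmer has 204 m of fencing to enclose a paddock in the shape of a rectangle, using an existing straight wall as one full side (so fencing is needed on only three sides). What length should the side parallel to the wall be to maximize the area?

Let the sides perpendicular to the wall have length x and the parallel side y, so 2x + y = 204 and the area is A = xy = x(204 − 2x).
A'(x) = 204 − 4x = 0 gives x = 51, and A''(x) = −4 < 0 confirms a maximum.
Then y = 204 − 2·51 = 102 and A = 5202.

102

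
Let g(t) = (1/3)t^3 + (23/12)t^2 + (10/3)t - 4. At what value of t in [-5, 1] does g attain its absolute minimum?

g'(t) = t^2 + (23/6)t + 10/3, which vanishes at t = -5/2 and t = -4/3.
Compare values at every candidate in [-5, 1]: g(-5) = -173/12,  g(-5/2) = -89/16,  g(-4/3) = -472/81,  g(1) = 19/12.
The minimum over the interval is -173/12, attained at t = -5.

-5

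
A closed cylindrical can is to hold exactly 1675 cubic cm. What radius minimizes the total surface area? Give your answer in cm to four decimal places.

With radius r and height h, πr²h = 1675 so h = 1675/(πr²), and S(r) = 2πr² + 2πrh = 2πr² + 2·1675/r.
S'(r) = 4πr − 2·1675/r² = 0 ⇒ r³ = 1675/(2π), so r ≈ 6.4359 and h = 2r ≈ 12.8719.
S''(r) = 4π + 4·1675/r³ > 0, so this is the minimum; S ≈ 780.7723.

6.4359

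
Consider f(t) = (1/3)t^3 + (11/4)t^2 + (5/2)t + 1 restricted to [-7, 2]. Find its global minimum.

19/48

f'(t) = t^2 + (11/2)t + 5/2, which vanishes at t = -5 and t = -1/2.
Compare values at every candidate in [-7, 2]: f(-7) = 47/12,  f(-5) = 187/12,  f(-1/2) = 19/48,  f(2) = 59/3.
Hence the absolute minimum is 19/48 at t = -1/2.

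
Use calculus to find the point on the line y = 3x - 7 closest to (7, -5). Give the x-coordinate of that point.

13/10

Minimize D(x)^2 = (x - 7)^2 + (3x - 2)^2.
d/dx[D^2] = 2(x - 7) + 2·3·(3x - 2) = 0 ⇒ x = 13/10.
Then y = -31/10 and the distance is √(361/10) ≈ 6.0083.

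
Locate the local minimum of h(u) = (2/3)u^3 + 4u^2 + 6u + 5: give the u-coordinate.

Critical points: h'(u) = 2u^2 + 8u + 6 vanishes at u = -3, -1.
Second-derivative test with h''(u) = 4u + 8: h''(-3) = -4 < 0 ⇒ local maximum; h''(-1) = 4 > 0 ⇒ local minimum.
The local minimum is h(-1) = 7/3.

-1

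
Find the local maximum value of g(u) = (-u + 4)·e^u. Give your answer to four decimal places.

20.0855

Differentiating with the product rule gives g'(u) = (-u + 3)·e^u. Since e^u > 0, the only critical point is u = 3.
g''(3) has the same sign as -1 < 0, so this is a local maximum.
g(3) = (1)·e^(3) ≈ 20.0855.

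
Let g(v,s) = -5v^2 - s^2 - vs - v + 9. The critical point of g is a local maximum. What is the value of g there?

∂g/∂v = -10v - s - 1 = 0 and ∂g/∂s = -v - 2s = 0, so (v, s) = (-2/19, 1/19).
The Hessian has g_{vv} = -10, g_{ss} = -2, g_{vs} = -1, giving D = 19 > 0 with g_{vv} < 0, so the point is a local maximum.
g(-2/19, 1/19) = 172/19.

172/19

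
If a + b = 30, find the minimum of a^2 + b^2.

With a + b = 30, a^2 + b^2 = a^2 + (30 − a)^2.
The derivative 2a − 2(30 − a) = 4a − 60 vanishes at a = 15; second derivative 4 > 0, a minimum.
The minimum is 2·(15)^2 = 450.

450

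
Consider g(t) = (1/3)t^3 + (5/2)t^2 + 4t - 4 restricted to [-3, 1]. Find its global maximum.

17/6

g'(t) = t^2 + 5t + 4, whose only zero in [-3, 1] is t = -1.
Candidates: g(-3) = -5/2, g(-1) = -35/6, g(1) = 17/6.
Hence the absolute maximum is 17/6 at t = 1.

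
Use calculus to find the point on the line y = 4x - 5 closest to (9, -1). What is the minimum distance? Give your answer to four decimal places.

Minimize D(x)^2 = (x - 9)^2 + (4x - 4)^2.
d/dx[D^2] = 2(x - 9) + 2·4·(4x - 4) = 0 ⇒ x = 25/17.
Then y = 15/17 and the distance is √(1024/17) ≈ 7.7611.

7.7611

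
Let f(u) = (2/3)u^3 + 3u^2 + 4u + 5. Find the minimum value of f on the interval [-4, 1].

-17/3

Differentiating, f'(u) = 2u^2 + 6u + 4; which vanishes at u = -2 and u = -1.
Candidates: f(-4) = -17/3; f(-2) = 11/3; f(-1) = 10/3; f(1) = 38/3.
The minimum over the interval is -17/3, attained at u = -4.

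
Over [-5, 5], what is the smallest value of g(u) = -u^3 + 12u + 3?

-62

g'(u) = -3u^2 + 12, which vanishes at u = -2 and u = 2.
Compare values at every candidate in [-5, 5]: g(-5) = 68,  g(-2) = -13,  g(2) = 19,  g(5) = -62.
Hence the absolute minimum is -62 at u = 5.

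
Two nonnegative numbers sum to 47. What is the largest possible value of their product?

With x + y = 47, the product is P(x) = x(47 − x).
P'(x) = 47 − 2x = 0 gives x = 47/2; P'' = −2 < 0, so this is the maximum.
P = 47/2·47/2 = 2209/4.

2209/4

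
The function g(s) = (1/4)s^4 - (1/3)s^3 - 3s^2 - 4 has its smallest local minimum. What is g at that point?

-79/4

g'(s) = s^3 - s^2 - 6s = 0 at s = -2, 0, 3.
Second-derivative test with g''(s) = 3s^2 - 2s - 6: g''(-2) = 10 > 0 ⇒ local minimum; g''(0) = -6 < 0 ⇒ local maximum; g''(3) = 15 > 0 ⇒ local minimum.
Thus g has its smallest local minimum at s = 3, with value -79/4.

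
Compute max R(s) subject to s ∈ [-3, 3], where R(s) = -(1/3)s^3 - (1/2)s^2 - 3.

Differentiating, R'(s) = -s^2 - s; which vanishes at s = -1 and s = 0.
Evaluating at the critical points and endpoints: R(-3) = 3/2,  R(-1) = -19/6,  R(0) = -3,  R(3) = -33/2.
The maximum over the interval is 3/2, attained at s = -3.

3/2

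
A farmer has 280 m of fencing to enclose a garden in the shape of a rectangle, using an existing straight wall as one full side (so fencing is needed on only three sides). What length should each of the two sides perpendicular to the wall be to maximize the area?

70

Let the sides perpendicular to the wall have length x and the parallel side y, so 2x + y = 280 and the area is A = xy = x(280 − 2x).
A'(x) = 280 − 4x = 0 gives x = 70, and A''(x) = −4 < 0 confirms a maximum.
Then y = 280 − 2·70 = 140 and A = 9800.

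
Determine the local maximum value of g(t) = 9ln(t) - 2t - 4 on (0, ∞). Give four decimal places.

g'(t) = 9/t − 2 = 0 gives t = 9/2.
g''(t) = -9/t², which is negative for t > 0, so this is a local maximum.
g(9/2) = 9·ln(9/2) - 9 - 4 ≈ 0.5367.

0.5367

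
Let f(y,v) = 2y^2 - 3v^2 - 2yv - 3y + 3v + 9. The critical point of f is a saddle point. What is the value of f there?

225/28

∂f/∂y = 4y - 2v - 3 = 0 and ∂f/∂v = -2y - 6v + 3 = 0, so (y, v) = (6/7, 3/14).
The Hessian has f_{yy} = 4, f_{vv} = -6, f_{yv} = -2, giving D = -28 < 0, so the point is a saddle point.
f(6/7, 3/14) = 225/28.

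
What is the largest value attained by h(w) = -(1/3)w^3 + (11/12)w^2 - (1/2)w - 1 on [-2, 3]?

h'(w) = -w^2 + (11/6)w - 1/2, which vanishes at w = 1/3 and w = 3/2.
Candidates: h(-2) = 19/3, h(1/3) = -349/324, h(3/2) = -13/16, h(3) = -13/4.
So the maximum is h(-2) = 19/3.

19/3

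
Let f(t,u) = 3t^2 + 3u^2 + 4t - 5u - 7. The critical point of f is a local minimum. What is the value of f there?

∂f/∂t = 6t + 4 = 0 and ∂f/∂u = 6u - 5 = 0, so (t, u) = (-2/3, 5/6).
The Hessian has f_{tt} = 6, f_{uu} = 6, f_{tu} = 0, giving D = 36 > 0 with f_{tt} > 0, so the point is a local minimum.
f(-2/3, 5/6) = -125/12.

-125/12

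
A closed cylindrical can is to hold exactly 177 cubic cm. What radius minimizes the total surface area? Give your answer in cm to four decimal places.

With radius r and height h, πr²h = 177 so h = 177/(πr²), and S(r) = 2πr² + 2πrh = 2πr² + 2·177/r.
S'(r) = 4πr − 2·177/r² = 0 ⇒ r³ = 177/(2π), so r ≈ 3.0427 and h = 2r ≈ 6.0855.
S''(r) = 4π + 4·177/r³ > 0, so this is the minimum; S ≈ 174.5139.

3.0427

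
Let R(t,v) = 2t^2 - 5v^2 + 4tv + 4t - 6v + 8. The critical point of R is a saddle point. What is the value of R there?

∂R/∂t = 4t + 4v + 4 = 0 and ∂R/∂v = 4t - 10v - 6 = 0, so (t, v) = (-2/7, -5/7).
The Hessian has R_{tt} = 4, R_{vv} = -10, R_{tv} = 4, giving D = -56 < 0, so the point is a saddle point.
R(-2/7, -5/7) = 67/7.

67/7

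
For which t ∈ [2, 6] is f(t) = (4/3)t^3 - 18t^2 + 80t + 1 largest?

6

The derivative is 4t^2 - 36t + 80, which vanishes at t = 4 and t = 5.
Compare values at every candidate in [2, 6]: f(2) = 299/3,  f(4) = 355/3,  f(5) = 353/3,  f(6) = 121.
So the maximum is f(6) = 121.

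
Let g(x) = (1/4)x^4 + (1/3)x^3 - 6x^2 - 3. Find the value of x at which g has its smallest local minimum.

-4

g'(x) = x^3 + x^2 - 12x. Setting g'(x) = 0 gives x ∈ {-4, 0, 3}.
Since g''(x) = 3x^2 + 2x - 12, we get g''(-4) = 28 > 0 ⇒ local minimum; g''(0) = -12 < 0 ⇒ local maximum; g''(3) = 21 > 0 ⇒ local minimum.
The smallest local minimum is g(-4) = -169/3.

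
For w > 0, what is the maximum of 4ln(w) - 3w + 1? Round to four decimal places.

-1.8493

P'(w) = 4/w − 3 = 0 gives w = 4/3.
P''(w) = -4/w², which is negative for w > 0, so this is a local maximum.
P(4/3) = 4·ln(4/3) - 4 + 1 ≈ -1.8493.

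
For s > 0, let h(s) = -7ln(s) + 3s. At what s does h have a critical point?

7/3

h'(s) = -7/s + 3 = 0 gives s = 7/3.
h''(s) = 7/s², which is positive for s > 0, so this is a local minimum.
h(7/3) = -7·ln(7/3) + 7 ≈ 1.0689.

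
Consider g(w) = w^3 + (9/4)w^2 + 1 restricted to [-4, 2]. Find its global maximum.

Differentiating, g'(w) = 3w^2 + (9/2)w; which vanishes at w = -3/2 and w = 0.
Compare values at every candidate in [-4, 2]: g(-4) = -27, g(-3/2) = 43/16, g(0) = 1, g(2) = 18.
So the maximum is g(2) = 18.

18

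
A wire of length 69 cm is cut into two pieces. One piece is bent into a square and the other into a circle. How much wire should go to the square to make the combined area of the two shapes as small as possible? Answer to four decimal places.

38.6468

Let x be the length used for the square. Square side x/4; circle radius (69−x)/(2π).
A(x) = (x/4)² + π·((69−x)/(2π))² = x²/16 + (69−x)²/(4π) for 0 ≤ x ≤ 69. A'(x) = x/8 − (69−x)/(2π) = 0 gives x = 4·69/(π+4) ≈ 38.6468.
A'' = 1/8 + 1/(2π) > 0, so this gives the minimum combined area; x ≈ 38.6468 cm to the square.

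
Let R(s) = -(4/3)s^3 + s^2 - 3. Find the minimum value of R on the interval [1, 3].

-30

Differentiating, R'(s) = -4s^2 + 2s; which has no zeros in [1, 3].
Compare values at every candidate in [1, 3]: R(1) = -10/3, R(3) = -30.
So the minimum is R(3) = -30.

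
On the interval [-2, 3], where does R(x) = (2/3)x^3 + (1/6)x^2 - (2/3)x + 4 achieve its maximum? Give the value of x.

3

Differentiating, R'(x) = 2x^2 + (1/3)x - 2/3; which vanishes at x = -2/3 and x = 1/2.
Candidates: R(-2) = 2/3; R(-2/3) = 350/81; R(1/2) = 91/24; R(3) = 43/2.
So the maximum is R(3) = 43/2.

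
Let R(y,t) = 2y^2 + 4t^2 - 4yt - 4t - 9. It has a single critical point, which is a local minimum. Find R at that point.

∂R/∂y = 4y - 4t = 0 and ∂R/∂t = -4y + 8t - 4 = 0, so (y, t) = (1, 1).
The Hessian has R_{yy} = 4, R_{tt} = 8, R_{yt} = -4, giving D = 16 > 0 with R_{yy} > 0, so the point is a local minimum.
R(1, 1) = -11.

-11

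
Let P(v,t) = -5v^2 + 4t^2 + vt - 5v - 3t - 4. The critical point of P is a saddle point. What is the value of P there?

∂P/∂v = -10v + t - 5 = 0 and ∂P/∂t = v + 8t - 3 = 0, so (v, t) = (-37/81, 35/81).
The Hessian has P_{vv} = -10, P_{tt} = 8, P_{vt} = 1, giving D = -81 < 0, so the point is a saddle point.
P(-37/81, 35/81) = -284/81.

-284/81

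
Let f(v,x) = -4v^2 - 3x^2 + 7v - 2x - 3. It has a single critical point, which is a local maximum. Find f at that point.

∂f/∂v = -8v + 7 = 0 and ∂f/∂x = -6x - 2 = 0, so (v, x) = (7/8, -1/3).
The Hessian has f_{vv} = -8, f_{xx} = -6, f_{vx} = 0, giving D = 48 > 0 with f_{vv} < 0, so the point is a local maximum.
f(7/8, -1/3) = 19/48.

19/48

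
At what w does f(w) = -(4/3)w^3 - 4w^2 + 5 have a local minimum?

-2

f'(w) = -4w^2 - 8w = 0 at w = -2, 0.
Since f''(w) = -8w - 8, we get f''(-2) = 8 > 0 ⇒ local minimum; f''(0) = -8 < 0 ⇒ local maximum.
Thus f has its local minimum at w = -2, with value -1/3.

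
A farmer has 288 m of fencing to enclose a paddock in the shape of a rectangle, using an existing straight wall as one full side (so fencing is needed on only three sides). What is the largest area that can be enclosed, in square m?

10368

Let the sides perpendicular to the wall have length x and the parallel side y, so 2x + y = 288 and the area is A = xy = x(288 − 2x).
A'(x) = 288 − 4x = 0 gives x = 72, and A''(x) = −4 < 0 confirms a maximum.
Then y = 288 − 2·72 = 144 and A = 10368.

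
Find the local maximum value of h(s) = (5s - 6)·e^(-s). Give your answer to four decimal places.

0.5540

By the product rule, h'(s) = (-5s + 11)·e^(-s). Since e^(-s) > 0, the only critical point is s = 11/5.
h''(11/5) has the same sign as -5 < 0, so this is a local maximum.
h(11/5) = (5)·e^(-11/5) ≈ 0.5540.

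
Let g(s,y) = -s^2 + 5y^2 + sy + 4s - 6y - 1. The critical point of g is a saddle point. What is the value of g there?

47/21

∂g/∂s = -2s + y + 4 = 0 and ∂g/∂y = s + 10y - 6 = 0, so (s, y) = (46/21, 8/21).
The Hessian has g_{ss} = -2, g_{yy} = 10, g_{sy} = 1, giving D = -21 < 0, so the point is a saddle point.
g(46/21, 8/21) = 47/21.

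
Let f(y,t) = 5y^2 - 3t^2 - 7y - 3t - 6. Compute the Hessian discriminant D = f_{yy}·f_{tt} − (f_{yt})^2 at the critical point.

∂f/∂y = 10y - 7 = 0 and ∂f/∂t = -6t - 3 = 0, so (y, t) = (7/10, -1/2).
The Hessian has f_{yy} = 10, f_{tt} = -6, f_{yt} = 0, giving D = -60 < 0, so the point is a saddle point.
D = (10)·(-6) − (0)^2 = -60.

-60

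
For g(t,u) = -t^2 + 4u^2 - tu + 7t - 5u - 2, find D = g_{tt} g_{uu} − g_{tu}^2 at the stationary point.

∂g/∂t = -2t - u + 7 = 0 and ∂g/∂u = -t + 8u - 5 = 0, so (t, u) = (3, 1).
The Hessian has g_{tt} = -2, g_{uu} = 8, g_{tu} = -1, giving D = -17 < 0, so the point is a saddle point.
D = (-2)·(8) − (-1)^2 = -17.

-17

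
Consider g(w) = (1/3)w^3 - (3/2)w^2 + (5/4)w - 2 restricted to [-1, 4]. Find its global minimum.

-61/12

The derivative is w^2 - 3w + 5/4, which vanishes at w = 1/2 and w = 5/2.
Candidates: g(-1) = -61/12; g(1/2) = -41/24; g(5/2) = -73/24; g(4) = 1/3.
The minimum over the interval is -61/12, attained at w = -1.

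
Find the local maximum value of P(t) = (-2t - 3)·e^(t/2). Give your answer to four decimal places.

0.6951

P'(t) = (-2)·e^(t/2) + (-2t - 3)·(1/2)·e^(t/2) = (-t - 7/2)·e^(t/2). Since e^(t/2) > 0, the only critical point is t = -7/2.
P''(-7/2) has the same sign as -1 < 0, so this is a local maximum.
P(-7/2) = (4)·e^(-7/4) ≈ 0.6951.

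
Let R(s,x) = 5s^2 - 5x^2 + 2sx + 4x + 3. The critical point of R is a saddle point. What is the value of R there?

∂R/∂s = 10s + 2x = 0 and ∂R/∂x = 2s - 10x + 4 = 0, so (s, x) = (-1/13, 5/13).
The Hessian has R_{ss} = 10, R_{xx} = -10, R_{sx} = 2, giving D = -104 < 0, so the point is a saddle point.
R(-1/13, 5/13) = 49/13.

49/13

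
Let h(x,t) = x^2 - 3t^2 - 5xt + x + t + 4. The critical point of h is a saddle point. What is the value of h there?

∂h/∂x = 2x - 5t + 1 = 0 and ∂h/∂t = -5x - 6t + 1 = 0, so (x, t) = (-1/37, 7/37).
The Hessian has h_{xx} = 2, h_{tt} = -6, h_{xt} = -5, giving D = -37 < 0, so the point is a saddle point.
h(-1/37, 7/37) = 151/37.

151/37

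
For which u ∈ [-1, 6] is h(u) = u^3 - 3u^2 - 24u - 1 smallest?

4

Differentiating, h'(u) = 3u^2 - 6u - 24; whose only zero in [-1, 6] is u = 4.
Evaluating at the critical points and endpoints: h(-1) = 19; h(4) = -81; h(6) = -37.
Hence the absolute minimum is -81 at u = 4.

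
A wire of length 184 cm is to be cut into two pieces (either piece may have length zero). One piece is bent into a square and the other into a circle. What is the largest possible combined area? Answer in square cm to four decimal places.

Let x be the length used for the square. Square side x/4; circle radius (184−x)/(2π).
A(x) = (x/4)² + π·((184−x)/(2π))² = x²/16 + (184−x)²/(4π) for 0 ≤ x ≤ 184. A'(x) = x/8 − (184−x)/(2π) = 0 gives x = 4·184/(π+4) ≈ 103.0582.
A'' > 0, so the interior critical point is a minimum; the maximum is at an endpoint. A(0) = 2694.1749 and A(184) = 2116.0000, so the largest area is 2694.1749.

2694.1749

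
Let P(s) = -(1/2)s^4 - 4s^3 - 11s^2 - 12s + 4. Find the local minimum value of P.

8

P'(s) = -2s^3 - 12s^2 - 22s - 12. Setting P'(s) = 0 gives s ∈ {-3, -2, -1}.
Since P''(s) = -6s^2 - 24s - 22, we get P''(-3) = -4 < 0 ⇒ local maximum; P''(-2) = 2 > 0 ⇒ local minimum; P''(-1) = -4 < 0 ⇒ local maximum.
Thus P has its local minimum at s = -2, with value 8.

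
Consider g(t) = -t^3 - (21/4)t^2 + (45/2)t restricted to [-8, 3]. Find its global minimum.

-475/4

g'(t) = -3t^2 - (21/2)t + 45/2, which vanishes at t = -5 and t = 3/2.
Evaluating at the critical points and endpoints: g(-8) = -4,  g(-5) = -475/4,  g(3/2) = 297/16,  g(3) = -27/4.
The minimum over the interval is -475/4, attained at t = -5.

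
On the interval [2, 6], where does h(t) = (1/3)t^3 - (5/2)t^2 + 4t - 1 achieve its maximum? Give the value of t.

6

Differentiating, h'(t) = t^2 - 5t + 4; whose only zero in [2, 6] is t = 4.
Evaluating at the critical points and endpoints: h(2) = -1/3; h(4) = -11/3; h(6) = 5.
The maximum over the interval is 5, attained at t = 6.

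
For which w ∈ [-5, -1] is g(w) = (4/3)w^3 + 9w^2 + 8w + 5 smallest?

-1

The derivative is 4w^2 + 18w + 8, whose only zero in [-5, -1] is w = -4.
Evaluating at the critical points and endpoints: g(-5) = 70/3; g(-4) = 95/3; g(-1) = 14/3.
So the minimum is g(-1) = 14/3.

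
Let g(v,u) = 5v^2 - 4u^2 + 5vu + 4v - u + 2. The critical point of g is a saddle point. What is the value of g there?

∂g/∂v = 10v + 5u + 4 = 0 and ∂g/∂u = 5v - 8u - 1 = 0, so (v, u) = (-9/35, -2/7).
The Hessian has g_{vv} = 10, g_{uu} = -8, g_{vu} = 5, giving D = -105 < 0, so the point is a saddle point.
g(-9/35, -2/7) = 57/35.

57/35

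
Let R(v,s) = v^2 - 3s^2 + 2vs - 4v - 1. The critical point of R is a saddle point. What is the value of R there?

∂R/∂v = 2v + 2s - 4 = 0 and ∂R/∂s = 2v - 6s = 0, so (v, s) = (3/2, 1/2).
The Hessian has R_{vv} = 2, R_{ss} = -6, R_{vs} = 2, giving D = -16 < 0, so the point is a saddle point.
R(3/2, 1/2) = -4.

-4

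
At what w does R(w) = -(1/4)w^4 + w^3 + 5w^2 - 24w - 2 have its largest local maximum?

-3

R'(w) = -w^3 + 3w^2 + 10w - 24 = 0 at w = -3, 2, 4.
Second-derivative test with R''(w) = -3w^2 + 6w + 10: R''(-3) = -35 < 0 ⇒ local maximum; R''(2) = 10 > 0 ⇒ local minimum; R''(4) = -14 < 0 ⇒ local maximum.
Thus R has its largest local maximum at w = -3, with value 271/4.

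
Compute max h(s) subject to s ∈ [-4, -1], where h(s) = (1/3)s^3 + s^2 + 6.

22/3

h'(s) = s^2 + 2s, whose only zero in [-4, -1] is s = -2.
Evaluating at the critical points and endpoints: h(-4) = 2/3, h(-2) = 22/3, h(-1) = 20/3.
So the maximum is h(-2) = 22/3.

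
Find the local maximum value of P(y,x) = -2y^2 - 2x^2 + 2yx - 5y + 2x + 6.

55/6

∂P/∂y = -4y + 2x - 5 = 0 and ∂P/∂x = 2y - 4x + 2 = 0, so (y, x) = (-4/3, -1/6).
The Hessian has P_{yy} = -4, P_{xx} = -4, P_{yx} = 2, giving D = 12 > 0 with P_{yy} < 0, so the point is a local maximum.
P(-4/3, -1/6) = 55/6.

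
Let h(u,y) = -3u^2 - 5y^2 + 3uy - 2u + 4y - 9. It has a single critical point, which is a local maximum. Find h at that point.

∂h/∂u = -6u + 3y - 2 = 0 and ∂h/∂y = 3u - 10y + 4 = 0, so (u, y) = (-8/51, 6/17).
The Hessian has h_{uu} = -6, h_{yy} = -10, h_{uy} = 3, giving D = 51 > 0 with h_{uu} < 0, so the point is a local maximum.
h(-8/51, 6/17) = -415/51.

-415/51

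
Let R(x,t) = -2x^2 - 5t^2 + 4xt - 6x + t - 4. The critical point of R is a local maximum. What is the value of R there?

31/12

∂R/∂x = -4x + 4t - 6 = 0 and ∂R/∂t = 4x - 10t + 1 = 0, so (x, t) = (-7/3, -5/6).
The Hessian has R_{xx} = -4, R_{tt} = -10, R_{xt} = 4, giving D = 24 > 0 with R_{xx} < 0, so the point is a local maximum.
R(-7/3, -5/6) = 31/12.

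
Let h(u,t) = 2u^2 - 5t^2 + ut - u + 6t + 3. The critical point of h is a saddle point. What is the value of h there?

196/41

∂h/∂u = 4u + t - 1 = 0 and ∂h/∂t = u - 10t + 6 = 0, so (u, t) = (4/41, 25/41).
The Hessian has h_{uu} = 4, h_{tt} = -10, h_{ut} = 1, giving D = -41 < 0, so the point is a saddle point.
h(4/41, 25/41) = 196/41.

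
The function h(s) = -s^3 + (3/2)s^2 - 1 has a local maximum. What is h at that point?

-1/2

h'(s) = -3s^2 + 3s. Setting h'(s) = 0 gives s ∈ {0, 1}.
Since h''(s) = -6s + 3, we get h''(0) = 3 > 0 ⇒ local minimum; h''(1) = -3 < 0 ⇒ local maximum.
The local maximum is h(1) = -1/2.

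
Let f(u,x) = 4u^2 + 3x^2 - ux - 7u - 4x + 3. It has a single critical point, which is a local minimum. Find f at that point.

-98/47

∂f/∂u = 8u - x - 7 = 0 and ∂f/∂x = -u + 6x - 4 = 0, so (u, x) = (46/47, 39/47).
The Hessian has f_{uu} = 8, f_{xx} = 6, f_{ux} = -1, giving D = 47 > 0 with f_{uu} > 0, so the point is a local minimum.
f(46/47, 39/47) = -98/47.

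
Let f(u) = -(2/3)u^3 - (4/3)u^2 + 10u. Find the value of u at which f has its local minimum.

Critical points: f'(u) = -2u^2 - (8/3)u + 10 vanishes at u = -3, 5/3.
Second-derivative test with f''(u) = -4u - 8/3: f''(-3) = 28/3 > 0 ⇒ local minimum; f''(5/3) = -28/3 < 0 ⇒ local maximum.
The local minimum is f(-3) = -24.

-3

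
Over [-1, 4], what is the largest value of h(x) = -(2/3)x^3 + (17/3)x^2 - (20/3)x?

64/3

Differentiating, h'(x) = -2x^2 + (34/3)x - 20/3; whose only zero in [-1, 4] is x = 2/3.
Evaluating at the critical points and endpoints: h(-1) = 13,  h(2/3) = -172/81,  h(4) = 64/3.
So the maximum is h(4) = 64/3.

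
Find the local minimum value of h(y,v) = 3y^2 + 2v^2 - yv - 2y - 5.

∂h/∂y = 6y - v - 2 = 0 and ∂h/∂v = -y + 4v = 0, so (y, v) = (8/23, 2/23).
The Hessian has h_{yy} = 6, h_{vv} = 4, h_{yv} = -1, giving D = 23 > 0 with h_{yy} > 0, so the point is a local minimum.
h(8/23, 2/23) = -123/23.

-123/23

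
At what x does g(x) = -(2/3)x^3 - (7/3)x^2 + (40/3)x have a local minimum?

-4

g'(x) = -2x^2 - (14/3)x + 40/3. Setting g'(x) = 0 gives x ∈ {-4, 5/3}.
Second-derivative test with g''(x) = -4x - 14/3: g''(-4) = 34/3 > 0 ⇒ local minimum; g''(5/3) = -34/3 < 0 ⇒ local maximum.
So the local minimum value is g(-4) = -48.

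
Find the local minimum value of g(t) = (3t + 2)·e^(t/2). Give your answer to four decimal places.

g'(t) = 3·e^(t/2) + (3t + 2)·(1/2)·e^(t/2) = ((3/2)t + 4)·e^(t/2). Since e^(t/2) > 0, the only critical point is t = -8/3.
g''(-8/3) has the same sign as 3/2 > 0, so this is a local minimum.
g(-8/3) = (-6)·e^(-4/3) ≈ -1.5816.

-1.5816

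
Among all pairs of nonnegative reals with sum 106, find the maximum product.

2809

With x + y = 106, the product is P(x) = x(106 − x).
P'(x) = 106 − 2x = 0 gives x = 53; P'' = −2 < 0, so this is the maximum.
P = 53·53 = 2809.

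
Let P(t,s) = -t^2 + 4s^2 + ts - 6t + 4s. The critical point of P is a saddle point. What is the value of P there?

∂P/∂t = -2t + s - 6 = 0 and ∂P/∂s = t + 8s + 4 = 0, so (t, s) = (-52/17, -2/17).
The Hessian has P_{tt} = -2, P_{ss} = 8, P_{ts} = 1, giving D = -17 < 0, so the point is a saddle point.
P(-52/17, -2/17) = 152/17.

152/17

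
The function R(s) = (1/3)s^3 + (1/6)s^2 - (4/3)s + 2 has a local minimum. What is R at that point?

7/6

R'(s) = s^2 + (1/3)s - 4/3. Setting R'(s) = 0 gives s ∈ {-4/3, 1}.
R''(s) = 2s + 1/3. R''(-4/3) = -7/3 < 0 ⇒ local maximum; R''(1) = 7/3 > 0 ⇒ local minimum.
So the local minimum value is R(1) = 7/6.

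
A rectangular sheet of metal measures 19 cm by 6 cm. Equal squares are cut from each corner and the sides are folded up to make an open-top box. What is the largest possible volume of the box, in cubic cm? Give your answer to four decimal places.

With cut size x, the volume is V(x) = x(19 − 2x)(6 − 2x) for 0 < x < 3.
V'(x) = 12x^2 − 100x + 114. Setting V'(x) = 0 gives x ≈ 1.3629 (the root in (0, 3)).
V''(x) = 24x − 100 is negative there, so this is the maximum; V ≈ 72.6221.

72.6221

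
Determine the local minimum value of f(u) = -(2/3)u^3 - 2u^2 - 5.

f'(u) = -2u^2 - 4u. Setting f'(u) = 0 gives u ∈ {-2, 0}.
Second-derivative test with f''(u) = -4u - 4: f''(-2) = 4 > 0 ⇒ local minimum; f''(0) = -4 < 0 ⇒ local maximum.
Thus f has its local minimum at u = -2, with value -23/3.

-23/3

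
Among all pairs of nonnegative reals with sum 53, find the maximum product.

With x + y = 53, the product is P(x) = x(53 − x).
P'(x) = 53 − 2x = 0 gives x = 53/2; P'' = −2 < 0, so this is the maximum.
P = 53/2·53/2 = 2809/4.

2809/4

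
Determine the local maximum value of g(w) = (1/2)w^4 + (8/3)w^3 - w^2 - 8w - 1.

g'(w) = 2w^3 + 8w^2 - 2w - 8 = 0 at w = -4, -1, 1.
g''(w) = 6w^2 + 16w - 2. g''(-4) = 30 > 0 ⇒ local minimum; g''(-1) = -12 < 0 ⇒ local maximum; g''(1) = 20 > 0 ⇒ local minimum.
So the local maximum value is g(-1) = 23/6.

23/6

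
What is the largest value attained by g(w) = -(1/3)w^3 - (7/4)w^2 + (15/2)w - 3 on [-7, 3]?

51/16

Differentiating, g'(w) = -w^2 - (7/2)w + 15/2; which vanishes at w = -5 and w = 3/2.
Compare values at every candidate in [-7, 3]: g(-7) = -323/12, g(-5) = -511/12, g(3/2) = 51/16, g(3) = -21/4.
So the maximum is g(3/2) = 51/16.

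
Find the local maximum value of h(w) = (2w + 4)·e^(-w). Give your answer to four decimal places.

5.4366

h'(w) = 2·e^(-w) + (2w + 4)·(-1)·e^(-w) = (-2w - 2)·e^(-w). Since e^(-w) > 0, the only critical point is w = -1.
h''(-1) has the same sign as -2 < 0, so this is a local maximum.
h(-1) = (2)·e^(1) ≈ 5.4366.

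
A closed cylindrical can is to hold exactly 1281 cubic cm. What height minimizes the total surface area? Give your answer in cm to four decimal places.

With radius r and height h, πr²h = 1281 so h = 1281/(πr²), and S(r) = 2πr² + 2πrh = 2πr² + 2·1281/r.
S'(r) = 4πr − 2·1281/r² = 0 ⇒ r³ = 1281/(2π), so r ≈ 5.8856 and h = 2r ≈ 11.7712.
S''(r) = 4π + 4·1281/r³ > 0, so this is the minimum; S ≈ 652.9511.

11.7712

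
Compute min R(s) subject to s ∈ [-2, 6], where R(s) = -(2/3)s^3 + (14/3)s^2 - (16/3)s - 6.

The derivative is -2s^2 + (28/3)s - 16/3, which vanishes at s = 2/3 and s = 4.
Compare values at every candidate in [-2, 6]: R(-2) = 86/3,  R(2/3) = -622/81,  R(4) = 14/3,  R(6) = -14.
The minimum over the interval is -14, attained at s = 6.

-14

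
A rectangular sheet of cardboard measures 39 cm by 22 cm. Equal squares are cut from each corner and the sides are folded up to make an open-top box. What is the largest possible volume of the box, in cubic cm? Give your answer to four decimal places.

1755.0331

With cut size x, the volume is V(x) = x(39 − 2x)(22 − 2x) for 0 < x < 11.
V'(x) = 12x^2 − 244x + 858. Setting V'(x) = 0 gives x ≈ 4.5221 (the root in (0, 11)).
V''(x) = 24x − 244 is negative there, so this is the maximum; V ≈ 1755.0331.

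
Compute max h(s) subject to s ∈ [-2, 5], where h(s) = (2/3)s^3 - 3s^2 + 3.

34/3

The derivative is 2s^2 - 6s, which vanishes at s = 0 and s = 3.
Evaluating at the critical points and endpoints: h(-2) = -43/3,  h(0) = 3,  h(3) = -6,  h(5) = 34/3.
The maximum over the interval is 34/3, attained at s = 5.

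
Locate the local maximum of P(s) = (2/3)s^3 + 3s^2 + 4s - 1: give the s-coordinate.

-2

P'(s) = 2s^2 + 6s + 4. Setting P'(s) = 0 gives s ∈ {-2, -1}.
Second-derivative test with P''(s) = 4s + 6: P''(-2) = -2 < 0 ⇒ local maximum; P''(-1) = 2 > 0 ⇒ local minimum.
So the local maximum value is P(-2) = -7/3.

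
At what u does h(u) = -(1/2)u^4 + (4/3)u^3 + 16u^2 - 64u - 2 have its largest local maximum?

h'(u) = -2u^3 + 4u^2 + 32u - 64. Setting h'(u) = 0 gives u ∈ {-4, 2, 4}.
Since h''(u) = -6u^2 + 8u + 32, we get h''(-4) = -96 < 0 ⇒ local maximum; h''(2) = 24 > 0 ⇒ local minimum; h''(4) = -32 < 0 ⇒ local maximum.
Thus h has its largest local maximum at u = -4, with value 890/3.

-4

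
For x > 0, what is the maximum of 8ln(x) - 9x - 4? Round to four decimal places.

-12.9423

P'(x) = 8/x − 9 = 0 gives x = 8/9.
P''(x) = -8/x², which is negative for x > 0, so this is a local maximum.
P(8/9) = 8·ln(8/9) - 8 - 4 ≈ -12.9423.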